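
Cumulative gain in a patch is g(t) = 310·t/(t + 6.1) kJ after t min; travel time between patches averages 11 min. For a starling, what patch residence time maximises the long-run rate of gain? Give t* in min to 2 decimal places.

8.19 min

Optimal t* satisfies g'(t*) = g(t*)/(T + t*).
g'(t) = 310·6.1/(t + 6.1)². Setting 310·6.1/(t+6.1)² = 310t/[(t+6.1)(11+t)] gives 6.1(11+t) = t(t+6.1), so t² = 6.1×11 = 67.1.
t* = √67.1 = 8.191 min.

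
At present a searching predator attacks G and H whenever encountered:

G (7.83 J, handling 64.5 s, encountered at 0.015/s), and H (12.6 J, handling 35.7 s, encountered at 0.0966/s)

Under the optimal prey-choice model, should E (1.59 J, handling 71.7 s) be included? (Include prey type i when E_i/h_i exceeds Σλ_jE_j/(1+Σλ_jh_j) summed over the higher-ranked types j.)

No

Intake rate on the current diet: R = (0.015×7.83 + 0.0966×12.6) / (1 + 0.015×64.5 + 0.0966×35.7) = 1.335/5.416 = 0.2464 J/s.
E: E/h = 1.59/71.7 = 0.02218 J/s.
Since 0.02218 < R, time spent handling E is better spent searching.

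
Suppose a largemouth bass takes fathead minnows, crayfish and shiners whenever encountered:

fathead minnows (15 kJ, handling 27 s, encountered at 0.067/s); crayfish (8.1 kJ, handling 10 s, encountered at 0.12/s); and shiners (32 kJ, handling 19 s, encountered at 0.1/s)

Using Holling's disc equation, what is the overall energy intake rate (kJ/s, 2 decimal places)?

R = (0.067×15 + 0.12×8.1 + 0.1×32) / (1 + 0.067×27 + 0.12×10 + 0.1×19) = 5.177/5.909 = 0.8761 kJ/s.

0.88 kJ/s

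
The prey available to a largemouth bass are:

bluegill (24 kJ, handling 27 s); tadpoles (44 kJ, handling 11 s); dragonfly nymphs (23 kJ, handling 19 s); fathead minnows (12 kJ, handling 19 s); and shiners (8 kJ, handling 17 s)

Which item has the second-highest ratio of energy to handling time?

Profitability E/h (kJ/s): bluegill = 24/27 = 0.889, tadpoles = 44/11 = 4, dragonfly nymphs = 23/19 = 1.21, fathead minnows = 12/19 = 0.632, shiners = 8/17 = 0.471.
Ranked: tadpoles > dragonfly nymphs > bluegill > fathead minnows > shiners.

dragonfly nymphs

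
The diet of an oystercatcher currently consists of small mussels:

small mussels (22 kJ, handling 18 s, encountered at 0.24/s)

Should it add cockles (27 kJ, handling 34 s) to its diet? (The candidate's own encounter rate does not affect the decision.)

Current rate: (0.24×22)/(1 + 0.24×18) = 0.9925 kJ/s.
cockles: E/h = 27/34 = 0.7941 kJ/s.
0.7941 < 0.9925, so adding cockles would lower the average — exclude it.

No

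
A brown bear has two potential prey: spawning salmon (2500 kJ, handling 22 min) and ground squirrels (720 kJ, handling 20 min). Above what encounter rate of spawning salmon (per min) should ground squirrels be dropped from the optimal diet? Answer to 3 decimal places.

Drop ground squirrels once their profitability E₂/h₂ falls below the rate achievable on spawning salmon alone: E₂/h₂ = λE₁/(1 + λh₁).
Solve for λ: λE₁h₂ = E₂(1 + λh₁) → λ(E₁h₂ − E₂h₁) = E₂ → λ = E₂/(E₁h₂ − E₂h₁).
λ = 720/(2500×20 − 720×22) = 720/3.416e+04 = 0.02108 per min.

0.021 per min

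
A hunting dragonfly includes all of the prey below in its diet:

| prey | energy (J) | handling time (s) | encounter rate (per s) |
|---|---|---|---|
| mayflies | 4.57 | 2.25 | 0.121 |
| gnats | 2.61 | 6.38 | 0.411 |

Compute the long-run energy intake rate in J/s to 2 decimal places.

0.42 J/s

Energy encountered per unit search time: 0.121×4.57 + 0.411×2.61 = 1.626 J/s.
Handling time per unit search time: 0.121×2.25 + 0.411×6.38 = 2.894.
Rate = 1.626/(1 + 2.894) = 0.4174 J/s.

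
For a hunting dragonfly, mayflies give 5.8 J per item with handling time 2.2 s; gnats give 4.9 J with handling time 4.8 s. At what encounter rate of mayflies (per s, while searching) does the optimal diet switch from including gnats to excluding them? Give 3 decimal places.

0.287 per s

Drop gnats once their profitability E₂/h₂ falls below the rate achievable on mayflies alone: E₂/h₂ = λE₁/(1 + λh₁).
Solve for λ: λE₁h₂ = E₂(1 + λh₁) → λ(E₁h₂ − E₂h₁) = E₂ → λ = E₂/(E₁h₂ − E₂h₁).
λ = 4.9/(5.8×4.8 − 4.9×2.2) = 4.9/17.06 = 0.2872 per s.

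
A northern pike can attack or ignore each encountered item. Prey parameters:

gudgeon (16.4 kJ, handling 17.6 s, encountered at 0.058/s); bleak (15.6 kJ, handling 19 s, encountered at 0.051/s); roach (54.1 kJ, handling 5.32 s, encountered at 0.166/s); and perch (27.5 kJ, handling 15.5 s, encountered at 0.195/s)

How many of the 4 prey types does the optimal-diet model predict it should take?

Profitabilities (E/h, kJ/s): roach 10.2, perch 1.77, gudgeon 0.932, bleak 0.821. Add prey in this order while the next type's profitability exceeds the intake rate on those already taken.
Rate on top 1: 4.769. perch: 1.77 < 4.769 → exclude; stop.
Optimal diet: roach — 1 of 4 types.

1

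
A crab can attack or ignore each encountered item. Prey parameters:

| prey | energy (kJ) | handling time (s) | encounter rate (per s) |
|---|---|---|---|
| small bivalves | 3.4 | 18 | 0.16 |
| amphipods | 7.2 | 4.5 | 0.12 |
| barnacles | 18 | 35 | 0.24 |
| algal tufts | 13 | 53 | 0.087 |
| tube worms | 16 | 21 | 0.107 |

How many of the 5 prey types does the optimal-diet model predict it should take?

Profitabilities (E/h, kJ/s): amphipods 1.6, tube worms 0.762, barnacles 0.514, algal tufts 0.245, small bivalves 0.189. Add prey in this order while the next type's profitability exceeds the intake rate on those already taken.
Rate on top 1: 0.561. tube worms: 0.762 > 0.561 → include.
Rate on top 2: 0.6802. barnacles: 0.514 < 0.6802 → exclude; stop.
Optimal diet: amphipods, tube worms — 2 of 5 types.

2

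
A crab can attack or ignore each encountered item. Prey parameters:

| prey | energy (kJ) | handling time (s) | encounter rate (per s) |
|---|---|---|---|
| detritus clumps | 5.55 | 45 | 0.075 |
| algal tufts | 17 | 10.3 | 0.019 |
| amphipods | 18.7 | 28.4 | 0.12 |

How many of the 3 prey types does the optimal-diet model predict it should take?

Profitabilities (E/h, kJ/s): algal tufts 1.65, amphipods 0.658, detritus clumps 0.123. Add prey in this order while the next type's profitability exceeds the intake rate on those already taken.
Rate on top 1: 0.2701. amphipods: 0.658 > 0.2701 → include.
Rate on top 2: 0.5576. detritus clumps: 0.123 < 0.5576 → exclude; stop.
Optimal diet: algal tufts, amphipods — 2 of 3 types.

2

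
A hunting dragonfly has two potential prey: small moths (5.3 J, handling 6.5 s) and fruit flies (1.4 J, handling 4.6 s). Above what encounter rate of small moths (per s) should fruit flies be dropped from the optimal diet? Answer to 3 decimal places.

0.092 per s

The zero-one rule: include fruit flies iff E₂/h₂ > λE₁/(1+λh₁). Equality gives the switch point.
λE₁h₂ = E₂ + λE₂h₁ ⇒ λ = E₂/(E₁h₂ − E₂h₁) = 1.4/(24.38 − 9.1) = 0.09162 per s.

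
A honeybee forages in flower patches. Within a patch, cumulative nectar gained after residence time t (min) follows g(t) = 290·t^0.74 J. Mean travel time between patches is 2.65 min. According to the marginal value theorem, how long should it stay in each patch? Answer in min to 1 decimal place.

Optimal t* satisfies g'(t*) = g(t*)/(T + t*).
g'(t) = 0.74·290·t^-0.26. Setting 0.74·290·t^-0.26 = 290·t^0.74/(2.65+t) gives 0.74(2.65+t) = t, so 0.26·t = 0.74×2.65.
t* = 0.74×2.65/0.26 = 7.542 min.

7.5 min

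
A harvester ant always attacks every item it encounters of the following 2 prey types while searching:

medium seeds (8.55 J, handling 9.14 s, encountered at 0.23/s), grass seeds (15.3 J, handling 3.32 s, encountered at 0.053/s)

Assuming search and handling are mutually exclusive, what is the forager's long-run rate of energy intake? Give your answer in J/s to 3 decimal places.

Energy encountered per unit search time: 0.23×8.55 + 0.053×15.3 = 2.777 J/s.
Handling time per unit search time: 0.23×9.14 + 0.053×3.32 = 2.278.
Rate = 2.777/(1 + 2.278) = 0.8472 J/s.

0.847 J/s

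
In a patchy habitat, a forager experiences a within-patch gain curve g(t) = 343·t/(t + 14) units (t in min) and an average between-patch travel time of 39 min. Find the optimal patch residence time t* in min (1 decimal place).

23.4 min

Optimal t* satisfies g'(t*) = g(t*)/(T + t*).
g'(t) = 343·14/(t + 14)². Setting 343·14/(t+14)² = 343t/[(t+14)(39+t)] gives 14(39+t) = t(t+14), so t² = 14×39 = 546.
t* = √546 = 23.37 min.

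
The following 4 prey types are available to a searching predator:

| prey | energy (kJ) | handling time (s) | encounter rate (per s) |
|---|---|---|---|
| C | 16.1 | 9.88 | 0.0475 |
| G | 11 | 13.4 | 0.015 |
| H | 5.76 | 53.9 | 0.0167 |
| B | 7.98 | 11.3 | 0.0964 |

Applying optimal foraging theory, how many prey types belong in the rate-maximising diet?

3

Rank by E/h (kJ/s): C 1.63, G 0.821, B 0.706, H 0.107. Include each in turn until the next type's E/h falls below the running intake rate.
Rate on top 1: 0.5205. G: 0.821 > 0.5205 → include.
Rate on top 2: 0.5566. B: 0.706 > 0.5566 → include.
Rate on top 3: 0.6157. H: 0.107 < 0.6157 → exclude; stop.
Optimal diet: C, G, B — 3 of 4 types.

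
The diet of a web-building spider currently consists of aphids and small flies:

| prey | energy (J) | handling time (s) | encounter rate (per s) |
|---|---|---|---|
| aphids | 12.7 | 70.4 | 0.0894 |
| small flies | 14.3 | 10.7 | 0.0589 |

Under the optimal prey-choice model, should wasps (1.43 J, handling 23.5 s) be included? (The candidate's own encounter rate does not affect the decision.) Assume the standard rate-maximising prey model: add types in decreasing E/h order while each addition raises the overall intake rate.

No

Intake rate on the current diet: R = (0.0894×12.7 + 0.0589×14.3) / (1 + 0.0894×70.4 + 0.0589×10.7) = 1.978/7.924 = 0.2496 J/s.
Profitability of wasps: 1.43/23.5 = 0.06085 J/s.
Since 0.06085 < R, time spent handling wasps is better spent searching.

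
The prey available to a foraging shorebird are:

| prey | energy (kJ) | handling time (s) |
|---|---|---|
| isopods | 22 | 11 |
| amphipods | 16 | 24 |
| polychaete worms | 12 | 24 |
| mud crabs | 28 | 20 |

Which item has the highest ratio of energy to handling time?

In descending order of E/h:
isopods: 22/11 = 2 kJ/s
mud crabs: 28/20 = 1.4 kJ/s
amphipods: 16/24 = 0.667 kJ/s
polychaete worms: 12/24 = 0.5 kJ/s

isopods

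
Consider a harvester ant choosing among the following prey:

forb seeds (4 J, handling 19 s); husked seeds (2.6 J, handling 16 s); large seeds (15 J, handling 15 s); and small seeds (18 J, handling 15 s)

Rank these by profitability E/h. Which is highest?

small seeds

In descending order of E/h:
small seeds: 18/15 = 1.2 J/s
large seeds: 15/15 = 1 J/s
forb seeds: 4/19 = 0.211 J/s
husked seeds: 2.6/16 = 0.163 J/s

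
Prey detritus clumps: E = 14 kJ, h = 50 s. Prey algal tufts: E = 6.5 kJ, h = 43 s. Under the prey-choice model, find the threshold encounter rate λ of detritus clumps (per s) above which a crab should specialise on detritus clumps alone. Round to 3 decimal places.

0.023 per s

Drop algal tufts once their profitability E₂/h₂ falls below the rate achievable on detritus clumps alone: E₂/h₂ = λE₁/(1 + λh₁).
Solve for λ: λE₁h₂ = E₂(1 + λh₁) → λ(E₁h₂ − E₂h₁) = E₂ → λ = E₂/(E₁h₂ − E₂h₁).
λ = 6.5/(14×43 − 6.5×50) = 6.5/277 = 0.02347 per s.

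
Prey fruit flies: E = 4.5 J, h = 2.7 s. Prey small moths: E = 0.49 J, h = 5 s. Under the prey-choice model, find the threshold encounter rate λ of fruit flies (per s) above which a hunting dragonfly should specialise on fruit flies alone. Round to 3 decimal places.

0.023 per s

At the threshold, the rate on fruit flies alone equals the profitability of small moths: λ·4.5/(1 + λ·2.7) = 0.49/5 = 0.098.
Rearranging, λ(4.5 − 0.098×2.7) = 0.098, so λ = 0.098/4.235 = 0.02314 per s.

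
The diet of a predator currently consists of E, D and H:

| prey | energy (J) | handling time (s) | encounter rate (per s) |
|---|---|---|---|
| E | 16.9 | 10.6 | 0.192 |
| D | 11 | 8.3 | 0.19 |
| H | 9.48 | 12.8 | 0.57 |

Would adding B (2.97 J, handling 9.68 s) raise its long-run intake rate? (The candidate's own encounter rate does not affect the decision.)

No

Current rate: (0.192×16.9 + 0.19×11 + 0.57×9.48)/(1 + 0.192×10.6 + 0.19×8.3 + 0.57×12.8) = 0.9018 J/s.
Profitability of B: 2.97/9.68 = 0.3068 J/s.
0.3068 < 0.9018, so adding B would lower the average — exclude it.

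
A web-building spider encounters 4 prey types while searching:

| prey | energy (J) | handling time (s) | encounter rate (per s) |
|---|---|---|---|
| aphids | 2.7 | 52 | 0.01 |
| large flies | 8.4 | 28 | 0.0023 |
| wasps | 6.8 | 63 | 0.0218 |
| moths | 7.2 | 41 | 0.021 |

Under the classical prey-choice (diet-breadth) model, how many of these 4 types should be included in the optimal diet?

Rank by E/h (J/s): large flies 0.3, moths 0.176, wasps 0.108, aphids 0.0519. Include each in turn until the next type's E/h falls below the running intake rate.
Rate on top 1: 0.01815. moths: 0.176 > 0.01815 → include.
Rate on top 2: 0.08856. wasps: 0.108 > 0.08856 → include.
Rate on top 3: 0.09663. aphids: 0.0519 < 0.09663 → exclude; stop.
Optimal diet: large flies, moths, wasps — 3 of 4 types.

3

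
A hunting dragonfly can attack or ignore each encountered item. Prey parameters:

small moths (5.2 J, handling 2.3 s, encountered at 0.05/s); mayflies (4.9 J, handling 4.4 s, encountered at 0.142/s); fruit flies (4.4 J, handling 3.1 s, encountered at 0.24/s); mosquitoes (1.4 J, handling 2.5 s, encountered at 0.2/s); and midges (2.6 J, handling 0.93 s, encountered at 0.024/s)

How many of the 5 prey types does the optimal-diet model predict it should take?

4

Rank by E/h (J/s): midges 2.8, small moths 2.26, fruit flies 1.42, mayflies 1.11, mosquitoes 0.56. Include each in turn until the next type's E/h falls below the running intake rate.
Rate on top 1: 0.06104. small moths: 2.26 > 0.06104 → include.
Rate on top 2: 0.2835. fruit flies: 1.42 > 0.2835 → include.
Rate on top 3: 0.7327. mayflies: 1.11 > 0.7327 → include.
Rate on top 4: 0.8277. mosquitoes: 0.56 < 0.8277 → exclude; stop.
Optimal diet: midges, small moths, fruit flies, mayflies — 4 of 5 types.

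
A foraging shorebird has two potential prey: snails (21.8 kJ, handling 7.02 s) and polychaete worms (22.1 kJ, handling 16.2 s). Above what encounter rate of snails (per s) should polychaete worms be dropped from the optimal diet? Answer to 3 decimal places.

0.112 per s

At the threshold, the rate on snails alone equals the profitability of polychaete worms: λ·21.8/(1 + λ·7.02) = 22.1/16.2 = 1.364.
Rearranging, λ(21.8 − 1.364×7.02) = 1.364, so λ = 1.364/12.22 = 0.1116 per s.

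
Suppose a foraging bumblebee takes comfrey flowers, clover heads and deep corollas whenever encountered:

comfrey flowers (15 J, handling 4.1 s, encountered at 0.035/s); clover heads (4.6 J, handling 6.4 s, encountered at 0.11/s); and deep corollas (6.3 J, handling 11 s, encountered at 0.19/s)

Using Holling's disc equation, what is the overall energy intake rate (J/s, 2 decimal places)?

Energy encountered per unit search time: 0.035×15 + 0.11×4.6 + 0.19×6.3 = 2.228 J/s.
Handling time per unit search time: 0.035×4.1 + 0.11×6.4 + 0.19×11 = 2.938.
Rate = 2.228/(1 + 2.938) = 0.5658 J/s.

0.57 J/s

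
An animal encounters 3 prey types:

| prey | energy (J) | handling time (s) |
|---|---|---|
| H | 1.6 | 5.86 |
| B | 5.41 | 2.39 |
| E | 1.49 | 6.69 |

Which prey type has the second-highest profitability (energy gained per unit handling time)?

H

Profitability E/h (J/s): H = 1.6/5.86 = 0.273, B = 5.41/2.39 = 2.26, E = 1.49/6.69 = 0.223.
Ranked: B > H > E.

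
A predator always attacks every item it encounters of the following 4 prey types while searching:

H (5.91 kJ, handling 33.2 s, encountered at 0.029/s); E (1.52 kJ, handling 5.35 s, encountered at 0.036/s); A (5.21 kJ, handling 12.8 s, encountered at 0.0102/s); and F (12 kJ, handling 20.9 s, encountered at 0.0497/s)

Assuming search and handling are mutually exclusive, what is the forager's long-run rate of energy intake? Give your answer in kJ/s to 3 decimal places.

Energy encountered per unit search time: 0.029×5.91 + 0.036×1.52 + 0.0102×5.21 + 0.0497×12 = 0.8757 kJ/s.
Handling time per unit search time: 0.029×33.2 + 0.036×5.35 + 0.0102×12.8 + 0.0497×20.9 = 2.325.
Rate = 0.8757/(1 + 2.325) = 0.2634 kJ/s.

0.263 kJ/s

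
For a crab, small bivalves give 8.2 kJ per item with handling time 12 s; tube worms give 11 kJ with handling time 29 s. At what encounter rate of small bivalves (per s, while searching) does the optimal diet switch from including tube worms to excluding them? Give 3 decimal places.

0.104 per s

At the threshold, the rate on small bivalves alone equals the profitability of tube worms: λ·8.2/(1 + λ·12) = 11/29 = 0.3793.
Rearranging, λ(8.2 − 0.3793×12) = 0.3793, so λ = 0.3793/3.648 = 0.104 per s.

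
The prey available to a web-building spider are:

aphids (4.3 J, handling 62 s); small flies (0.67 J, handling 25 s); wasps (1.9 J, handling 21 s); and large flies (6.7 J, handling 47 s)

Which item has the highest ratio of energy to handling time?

large flies

Profitability E/h (J/s): aphids = 4.3/62 = 0.0694, small flies = 0.67/25 = 0.0268, wasps = 1.9/21 = 0.0905, large flies = 6.7/47 = 0.143.
Ranked: large flies > wasps > aphids > small flies.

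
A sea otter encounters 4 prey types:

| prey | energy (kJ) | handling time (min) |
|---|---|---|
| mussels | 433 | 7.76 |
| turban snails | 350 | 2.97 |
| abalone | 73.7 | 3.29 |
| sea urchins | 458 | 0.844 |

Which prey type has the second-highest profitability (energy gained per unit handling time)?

turban snails

Profitability E/h (kJ/min): mussels = 433/7.76 = 55.8, turban snails = 350/2.97 = 118, abalone = 73.7/3.29 = 22.4, sea urchins = 458/0.844 = 543.
Ranked: sea urchins > turban snails > mussels > abalone.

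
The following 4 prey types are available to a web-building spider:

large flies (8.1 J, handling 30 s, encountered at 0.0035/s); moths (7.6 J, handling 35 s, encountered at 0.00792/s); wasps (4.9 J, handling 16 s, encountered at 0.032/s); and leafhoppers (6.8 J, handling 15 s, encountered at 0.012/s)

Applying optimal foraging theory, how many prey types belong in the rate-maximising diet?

4

Rank by E/h (J/s): leafhoppers 0.453, wasps 0.306, large flies 0.27, moths 0.217. Include each in turn until the next type's E/h falls below the running intake rate.
Rate on top 1: 0.06915. wasps: 0.306 > 0.06915 → include.
Rate on top 2: 0.1409. large flies: 0.27 > 0.1409 → include.
Rate on top 3: 0.1484. moths: 0.217 > 0.1484 → include.
Optimal diet: leafhoppers, wasps, large flies, moths — 4 of 4 types.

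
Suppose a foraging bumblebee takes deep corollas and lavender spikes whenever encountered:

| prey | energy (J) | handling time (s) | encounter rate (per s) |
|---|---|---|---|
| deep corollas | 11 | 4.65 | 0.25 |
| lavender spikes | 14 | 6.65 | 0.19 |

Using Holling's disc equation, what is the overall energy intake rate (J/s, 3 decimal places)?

1.579 J/s

R = Σλ_iE_i / (1 + Σλ_ih_i)
Numerator: 0.25×11 + 0.19×14 = 5.41
Denominator: 1 + 0.25×4.65 + 0.19×6.65 = 3.426
R = 5.41/3.426 = 1.579 J/s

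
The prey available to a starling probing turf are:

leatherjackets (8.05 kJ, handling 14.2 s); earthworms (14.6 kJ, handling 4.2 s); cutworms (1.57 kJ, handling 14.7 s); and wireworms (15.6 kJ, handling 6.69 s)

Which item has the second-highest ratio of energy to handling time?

Profitability E/h (kJ/s): leatherjackets = 8.05/14.2 = 0.567, earthworms = 14.6/4.2 = 3.48, cutworms = 1.57/14.7 = 0.107, wireworms = 15.6/6.69 = 2.33.
Ranked: earthworms > wireworms > leatherjackets > cutworms.

wireworms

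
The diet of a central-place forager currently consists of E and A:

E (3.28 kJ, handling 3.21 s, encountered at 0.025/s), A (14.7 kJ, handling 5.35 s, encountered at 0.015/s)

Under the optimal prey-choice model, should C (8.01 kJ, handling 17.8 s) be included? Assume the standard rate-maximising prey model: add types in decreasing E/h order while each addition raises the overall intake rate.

Intake rate on the current diet: R = (0.025×3.28 + 0.015×14.7) / (1 + 0.025×3.21 + 0.015×5.35) = 0.3025/1.16 = 0.2607 kJ/s.
Profitability of C: 8.01/17.8 = 0.45 kJ/s.
0.45 > 0.2607, so adding C raises the average — include it.

Yes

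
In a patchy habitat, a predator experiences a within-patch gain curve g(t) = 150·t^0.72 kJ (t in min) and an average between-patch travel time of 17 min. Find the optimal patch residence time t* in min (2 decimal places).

43.71 min

Maximise g(t)/(T+t): set derivative to zero → g'(t)(T+t) = g(t).
g'(t) = 0.72·150·t^-0.28. Setting 0.72·150·t^-0.28 = 150·t^0.72/(17+t) gives 0.72(17+t) = t, so 0.28·t = 0.72×17.
t* = 0.72×17/0.28 = 43.71 min.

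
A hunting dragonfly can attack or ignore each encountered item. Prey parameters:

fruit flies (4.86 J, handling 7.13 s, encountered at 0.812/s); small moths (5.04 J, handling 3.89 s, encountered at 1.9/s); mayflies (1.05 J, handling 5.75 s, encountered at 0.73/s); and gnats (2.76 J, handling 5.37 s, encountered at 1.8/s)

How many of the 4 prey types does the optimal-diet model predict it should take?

1

E/h in descending order: small moths 1.3, fruit flies 0.682, gnats 0.514, mayflies 0.183 J/s. The optimal diet is the largest prefix of this list for which every included type satisfies E_i/h_i > R on the types above it.
Rate on top 1: 1.141. fruit flies: 0.682 < 1.141 → exclude; stop.
Optimal diet: small moths — 1 of 4 types.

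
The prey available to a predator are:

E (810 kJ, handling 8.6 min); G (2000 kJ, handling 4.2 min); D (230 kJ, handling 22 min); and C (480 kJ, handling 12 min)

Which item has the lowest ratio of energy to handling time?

In descending order of E/h:
G: 2000/4.2 = 476 kJ/min
E: 810/8.6 = 94.2 kJ/min
C: 480/12 = 40 kJ/min
D: 230/22 = 10.5 kJ/min

D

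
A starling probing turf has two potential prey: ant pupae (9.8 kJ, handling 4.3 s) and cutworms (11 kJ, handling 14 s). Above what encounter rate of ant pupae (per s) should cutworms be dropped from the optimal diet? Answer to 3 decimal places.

At the threshold, the rate on ant pupae alone equals the profitability of cutworms: λ·9.8/(1 + λ·4.3) = 11/14 = 0.7857.
Rearranging, λ(9.8 − 0.7857×4.3) = 0.7857, so λ = 0.7857/6.421 = 0.1224 per s.

0.122 per s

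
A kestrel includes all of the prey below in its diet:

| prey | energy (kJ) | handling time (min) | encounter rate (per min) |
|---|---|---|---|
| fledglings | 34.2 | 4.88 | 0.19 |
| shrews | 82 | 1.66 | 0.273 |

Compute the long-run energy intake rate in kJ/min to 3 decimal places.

Energy encountered per unit search time: 0.19×34.2 + 0.273×82 = 28.88 kJ/min.
Handling time per unit search time: 0.19×4.88 + 0.273×1.66 = 1.38.
Rate = 28.88/(1 + 1.38) = 12.13 kJ/min.

12.134 kJ/min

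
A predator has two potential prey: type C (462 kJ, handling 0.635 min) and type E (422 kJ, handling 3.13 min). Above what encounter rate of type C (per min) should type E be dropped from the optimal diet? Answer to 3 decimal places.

Drop type E once their profitability E₂/h₂ falls below the rate achievable on type C alone: E₂/h₂ = λE₁/(1 + λh₁).
Solve for λ: λE₁h₂ = E₂(1 + λh₁) → λ(E₁h₂ − E₂h₁) = E₂ → λ = E₂/(E₁h₂ − E₂h₁).
λ = 422/(462×3.13 − 422×0.635) = 422/1178 = 0.3582 per min.

0.358 per min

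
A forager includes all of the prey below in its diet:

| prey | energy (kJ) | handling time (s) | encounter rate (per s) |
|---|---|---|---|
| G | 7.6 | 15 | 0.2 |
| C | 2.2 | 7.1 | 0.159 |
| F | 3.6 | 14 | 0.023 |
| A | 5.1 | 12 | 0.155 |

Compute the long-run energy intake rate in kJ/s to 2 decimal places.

Energy encountered per unit search time: 0.2×7.6 + 0.159×2.2 + 0.023×3.6 + 0.155×5.1 = 2.743 kJ/s.
Handling time per unit search time: 0.2×15 + 0.159×7.1 + 0.023×14 + 0.155×12 = 6.311.
Rate = 2.743/(1 + 6.311) = 0.3752 kJ/s.

0.38 kJ/s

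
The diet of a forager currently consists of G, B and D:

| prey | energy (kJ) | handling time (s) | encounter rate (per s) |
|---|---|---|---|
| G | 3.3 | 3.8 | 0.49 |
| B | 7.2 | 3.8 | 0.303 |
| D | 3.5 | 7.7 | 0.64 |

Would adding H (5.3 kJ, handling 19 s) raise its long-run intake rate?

Current rate: (0.49×3.3 + 0.303×7.2 + 0.64×3.5)/(1 + 0.49×3.8 + 0.303×3.8 + 0.64×7.7) = 0.6754 kJ/s.
Profitability of H: 5.3/19 = 0.2789 kJ/s.
0.2789 < 0.6754, so adding H would lower the average — exclude it.

No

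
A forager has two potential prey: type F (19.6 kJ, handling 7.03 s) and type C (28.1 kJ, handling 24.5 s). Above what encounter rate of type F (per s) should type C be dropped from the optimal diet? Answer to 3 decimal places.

0.099 per s

The zero-one rule: include type C iff E₂/h₂ > λE₁/(1+λh₁). Equality gives the switch point.
λE₁h₂ = E₂ + λE₂h₁ ⇒ λ = E₂/(E₁h₂ − E₂h₁) = 28.1/(480.2 − 197.5) = 0.09941 per s.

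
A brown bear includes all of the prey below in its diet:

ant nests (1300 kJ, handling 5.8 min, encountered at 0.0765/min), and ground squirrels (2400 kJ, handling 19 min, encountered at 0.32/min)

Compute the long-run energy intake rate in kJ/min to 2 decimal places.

R = Σλ_iE_i / (1 + Σλ_ih_i)
Numerator: 0.0765×1300 + 0.32×2400 = 867.5
Denominator: 1 + 0.0765×5.8 + 0.32×19 = 7.524
R = 867.5/7.524 = 115.3 kJ/min

115.30 kJ/min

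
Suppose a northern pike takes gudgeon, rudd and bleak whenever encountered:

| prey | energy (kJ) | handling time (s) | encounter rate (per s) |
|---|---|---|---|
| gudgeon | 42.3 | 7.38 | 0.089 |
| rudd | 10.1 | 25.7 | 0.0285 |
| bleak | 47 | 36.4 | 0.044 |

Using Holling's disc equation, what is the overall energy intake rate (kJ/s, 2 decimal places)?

R = (0.089×42.3 + 0.0285×10.1 + 0.044×47) / (1 + 0.089×7.38 + 0.0285×25.7 + 0.044×36.4) = 6.121/3.991 = 1.534 kJ/s.

1.53 kJ/s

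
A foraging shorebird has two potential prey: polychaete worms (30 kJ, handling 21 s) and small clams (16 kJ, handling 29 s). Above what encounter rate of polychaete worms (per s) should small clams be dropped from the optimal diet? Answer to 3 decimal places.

0.030 per s

Drop small clams once their profitability E₂/h₂ falls below the rate achievable on polychaete worms alone: E₂/h₂ = λE₁/(1 + λh₁).
Solve for λ: λE₁h₂ = E₂(1 + λh₁) → λ(E₁h₂ − E₂h₁) = E₂ → λ = E₂/(E₁h₂ − E₂h₁).
λ = 16/(30×29 − 16×21) = 16/534 = 0.02996 per s.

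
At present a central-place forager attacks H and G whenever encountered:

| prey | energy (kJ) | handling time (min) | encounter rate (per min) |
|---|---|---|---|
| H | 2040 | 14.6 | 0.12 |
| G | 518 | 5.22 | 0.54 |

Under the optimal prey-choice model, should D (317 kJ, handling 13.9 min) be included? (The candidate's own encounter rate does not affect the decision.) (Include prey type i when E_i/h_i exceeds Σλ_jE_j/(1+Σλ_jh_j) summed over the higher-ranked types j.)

No

Intake rate on the current diet: R = (0.12×2040 + 0.54×518) / (1 + 0.12×14.6 + 0.54×5.22) = 524.5/5.571 = 94.16 kJ/min.
D: E/h = 317/13.9 = 22.81 kJ/min.
22.81 < 94.16, so adding D would lower the average — exclude it.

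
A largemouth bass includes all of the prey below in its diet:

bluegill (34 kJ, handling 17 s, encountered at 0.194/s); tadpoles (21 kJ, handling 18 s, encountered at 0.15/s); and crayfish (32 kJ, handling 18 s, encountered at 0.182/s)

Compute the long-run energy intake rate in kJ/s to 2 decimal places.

Energy encountered per unit search time: 0.194×34 + 0.15×21 + 0.182×32 = 15.57 kJ/s.
Handling time per unit search time: 0.194×17 + 0.15×18 + 0.182×18 = 9.274.
Rate = 15.57/(1 + 9.274) = 1.515 kJ/s.

1.52 kJ/s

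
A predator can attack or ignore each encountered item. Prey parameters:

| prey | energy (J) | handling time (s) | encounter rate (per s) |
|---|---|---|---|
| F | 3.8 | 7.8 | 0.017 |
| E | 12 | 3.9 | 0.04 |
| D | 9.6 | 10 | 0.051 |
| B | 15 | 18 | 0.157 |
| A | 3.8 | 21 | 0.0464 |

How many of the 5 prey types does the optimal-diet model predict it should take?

3

E/h in descending order: E 3.08, D 0.96, B 0.833, F 0.487, A 0.181 J/s. The optimal diet is the largest prefix of this list for which every included type satisfies E_i/h_i > R on the types above it.
Rate on top 1: 0.4152. D: 0.96 > 0.4152 → include.
Rate on top 2: 0.582. B: 0.833 > 0.582 → include.
Rate on top 3: 0.7401. F: 0.487 < 0.7401 → exclude; stop.
Optimal diet: E, D, B — 3 of 5 types.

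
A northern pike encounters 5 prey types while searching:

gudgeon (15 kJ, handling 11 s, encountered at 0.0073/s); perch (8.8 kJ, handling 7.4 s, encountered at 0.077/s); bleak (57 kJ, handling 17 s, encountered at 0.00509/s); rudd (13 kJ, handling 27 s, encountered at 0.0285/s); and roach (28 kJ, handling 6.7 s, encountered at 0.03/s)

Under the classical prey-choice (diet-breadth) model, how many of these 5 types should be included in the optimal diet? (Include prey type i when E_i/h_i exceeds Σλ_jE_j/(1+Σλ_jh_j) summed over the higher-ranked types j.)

E/h in descending order: roach 4.18, bleak 3.35, gudgeon 1.36, perch 1.19, rudd 0.481 kJ/s. The optimal diet is the largest prefix of this list for which every included type satisfies E_i/h_i > R on the types above it.
Rate on top 1: 0.6994. bleak: 3.35 > 0.6994 → include.
Rate on top 2: 0.8778. gudgeon: 1.36 > 0.8778 → include.
Rate on top 3: 0.9063. perch: 1.19 > 0.9063 → include.
Rate on top 4: 0.9895. rudd: 0.481 < 0.9895 → exclude; stop.
Optimal diet: roach, bleak, gudgeon, perch — 4 of 5 types.

4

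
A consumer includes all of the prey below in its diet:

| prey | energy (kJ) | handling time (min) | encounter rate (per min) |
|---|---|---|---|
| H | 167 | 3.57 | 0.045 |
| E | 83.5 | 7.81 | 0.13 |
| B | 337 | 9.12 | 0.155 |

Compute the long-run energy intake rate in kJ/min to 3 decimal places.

19.670 kJ/min

Energy encountered per unit search time: 0.045×167 + 0.13×83.5 + 0.155×337 = 70.61 kJ/min.
Handling time per unit search time: 0.045×3.57 + 0.13×7.81 + 0.155×9.12 = 2.59.
Rate = 70.61/(1 + 2.59) = 19.67 kJ/min.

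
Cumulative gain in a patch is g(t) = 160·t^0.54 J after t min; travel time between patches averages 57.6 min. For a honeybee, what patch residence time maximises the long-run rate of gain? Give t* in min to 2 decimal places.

67.62 min

By the marginal value theorem, leave when the instantaneous gain rate g'(t) equals the habitat-wide average g(t)/(T + t).
g'(t) = 0.54·160·t^-0.46. Setting 0.54·160·t^-0.46 = 160·t^0.54/(57.6+t) gives 0.54(57.6+t) = t, so 0.46·t = 0.54×57.6.
t* = 0.54×57.6/0.46 = 67.62 min.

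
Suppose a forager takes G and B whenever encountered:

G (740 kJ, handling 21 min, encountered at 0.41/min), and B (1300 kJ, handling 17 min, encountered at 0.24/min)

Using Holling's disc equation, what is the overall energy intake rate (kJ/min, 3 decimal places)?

Energy encountered per unit search time: 0.41×740 + 0.24×1300 = 615.4 kJ/min.
Handling time per unit search time: 0.41×21 + 0.24×17 = 12.69.
Rate = 615.4/(1 + 12.69) = 44.95 kJ/min.

44.953 kJ/min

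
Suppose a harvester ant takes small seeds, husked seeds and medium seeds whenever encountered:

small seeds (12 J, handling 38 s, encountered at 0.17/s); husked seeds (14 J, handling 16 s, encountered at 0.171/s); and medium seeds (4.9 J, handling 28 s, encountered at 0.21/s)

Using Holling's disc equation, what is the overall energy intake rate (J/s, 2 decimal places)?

R = Σλ_iE_i / (1 + Σλ_ih_i)
Numerator: 0.17×12 + 0.171×14 + 0.21×4.9 = 5.463
Denominator: 1 + 0.17×38 + 0.171×16 + 0.21×28 = 16.08
R = 5.463/16.08 = 0.3398 J/s

0.34 J/s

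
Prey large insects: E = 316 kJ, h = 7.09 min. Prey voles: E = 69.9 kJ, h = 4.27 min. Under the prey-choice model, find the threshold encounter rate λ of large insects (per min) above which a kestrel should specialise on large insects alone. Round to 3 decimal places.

Drop voles once their profitability E₂/h₂ falls below the rate achievable on large insects alone: E₂/h₂ = λE₁/(1 + λh₁).
Solve for λ: λE₁h₂ = E₂(1 + λh₁) → λ(E₁h₂ − E₂h₁) = E₂ → λ = E₂/(E₁h₂ − E₂h₁).
λ = 69.9/(316×4.27 − 69.9×7.09) = 69.9/853.7 = 0.08188 per min.

0.082 per min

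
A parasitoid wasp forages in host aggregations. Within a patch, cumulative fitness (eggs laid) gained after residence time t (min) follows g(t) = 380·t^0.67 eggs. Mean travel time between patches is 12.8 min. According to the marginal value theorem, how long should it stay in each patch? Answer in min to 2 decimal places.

Optimal t* satisfies g'(t*) = g(t*)/(T + t*).
g'(t) = 0.67·380·t^-0.33. Setting 0.67·380·t^-0.33 = 380·t^0.67/(12.8+t) gives 0.67(12.8+t) = t, so 0.33·t = 0.67×12.8.
t* = 0.67×12.8/0.33 = 25.99 min.

25.99 min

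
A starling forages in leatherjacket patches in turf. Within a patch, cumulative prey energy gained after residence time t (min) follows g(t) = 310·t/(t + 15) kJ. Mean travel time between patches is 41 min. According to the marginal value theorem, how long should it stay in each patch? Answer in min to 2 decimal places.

By the marginal value theorem, leave when the instantaneous gain rate g'(t) equals the habitat-wide average g(t)/(T + t).
g'(t) = 310·15/(t + 15)². Setting 310·15/(t+15)² = 310t/[(t+15)(41+t)] gives 15(41+t) = t(t+15), so t² = 15×41 = 615.
t* = √615 = 24.8 min.

24.80 min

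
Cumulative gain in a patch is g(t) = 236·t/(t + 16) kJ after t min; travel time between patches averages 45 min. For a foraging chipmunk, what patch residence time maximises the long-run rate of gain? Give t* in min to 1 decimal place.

26.8 min

Maximise g(t)/(T+t): set derivative to zero → g'(t)(T+t) = g(t).
g'(t) = 236·16/(t + 16)². Setting 236·16/(t+16)² = 236t/[(t+16)(45+t)] gives 16(45+t) = t(t+16), so t² = 16×45 = 720.
t* = √720 = 26.83 min.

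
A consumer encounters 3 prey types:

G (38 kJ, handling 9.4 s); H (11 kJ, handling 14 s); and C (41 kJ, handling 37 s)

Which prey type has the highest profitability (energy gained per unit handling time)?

G

In descending order of E/h:
G: 38/9.4 = 4.04 kJ/s
C: 41/37 = 1.11 kJ/s
H: 11/14 = 0.786 kJ/s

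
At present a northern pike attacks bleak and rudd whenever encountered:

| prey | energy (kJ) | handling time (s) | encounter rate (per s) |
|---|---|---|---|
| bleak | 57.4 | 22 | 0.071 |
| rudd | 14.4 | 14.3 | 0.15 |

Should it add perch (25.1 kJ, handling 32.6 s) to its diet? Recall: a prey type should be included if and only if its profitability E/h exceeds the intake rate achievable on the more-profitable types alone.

On bleak and rudd alone, R = ΣλE/(1+Σλh) = 6.235/4.707 = 1.325 kJ/s.
perch: E/h = 25.1/32.6 = 0.7699 kJ/s.
0.7699 < 1.325, so adding perch would lower the average — exclude it.

No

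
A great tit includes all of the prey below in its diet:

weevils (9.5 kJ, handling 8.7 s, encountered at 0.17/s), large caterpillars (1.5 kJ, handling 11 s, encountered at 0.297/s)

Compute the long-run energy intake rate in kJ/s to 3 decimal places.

0.359 kJ/s

Energy encountered per unit search time: 0.17×9.5 + 0.297×1.5 = 2.061 kJ/s.
Handling time per unit search time: 0.17×8.7 + 0.297×11 = 4.746.
Rate = 2.061/(1 + 4.746) = 0.3586 kJ/s.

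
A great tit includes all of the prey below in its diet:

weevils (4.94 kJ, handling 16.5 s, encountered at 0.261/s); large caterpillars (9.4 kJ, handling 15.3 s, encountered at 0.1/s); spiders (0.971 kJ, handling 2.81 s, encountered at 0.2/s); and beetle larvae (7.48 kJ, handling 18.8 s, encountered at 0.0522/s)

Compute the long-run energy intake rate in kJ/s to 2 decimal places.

R = Σλ_iE_i / (1 + Σλ_ih_i)
Numerator: 0.261×4.94 + 0.1×9.4 + 0.2×0.971 + 0.0522×7.48 = 2.814
Denominator: 1 + 0.261×16.5 + 0.1×15.3 + 0.2×2.81 + 0.0522×18.8 = 8.38
R = 2.814/8.38 = 0.3358 kJ/s

0.34 kJ/s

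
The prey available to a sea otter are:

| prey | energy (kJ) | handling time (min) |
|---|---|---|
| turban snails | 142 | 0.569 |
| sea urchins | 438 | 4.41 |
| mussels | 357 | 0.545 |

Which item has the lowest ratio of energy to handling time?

sea urchins

Profitability E/h (kJ/min): turban snails = 142/0.569 = 250, sea urchins = 438/4.41 = 99.3, mussels = 357/0.545 = 655.
Ranked: mussels > turban snails > sea urchins.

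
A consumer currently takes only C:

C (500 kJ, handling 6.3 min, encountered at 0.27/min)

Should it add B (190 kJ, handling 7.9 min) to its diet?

Intake rate on the current diet: R = (0.27×500) / (1 + 0.27×6.3) = 135/2.701 = 49.98 kJ/min.
B: E/h = 190/7.9 = 24.05 kJ/min.
24.05 < 49.98, so adding B would lower the average — exclude it.

No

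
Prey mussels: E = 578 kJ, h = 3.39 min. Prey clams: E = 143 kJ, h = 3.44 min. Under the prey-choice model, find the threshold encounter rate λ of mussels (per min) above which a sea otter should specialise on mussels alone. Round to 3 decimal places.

0.095 per min

At the threshold, the rate on mussels alone equals the profitability of clams: λ·578/(1 + λ·3.39) = 143/3.44 = 41.57.
Rearranging, λ(578 − 41.57×3.39) = 41.57, so λ = 41.57/437.1 = 0.09511 per min.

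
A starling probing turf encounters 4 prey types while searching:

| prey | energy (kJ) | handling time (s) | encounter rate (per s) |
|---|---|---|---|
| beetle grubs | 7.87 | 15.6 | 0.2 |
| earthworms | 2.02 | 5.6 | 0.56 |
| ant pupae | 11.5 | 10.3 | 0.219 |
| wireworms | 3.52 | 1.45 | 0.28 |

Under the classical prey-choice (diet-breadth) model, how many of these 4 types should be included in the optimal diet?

E/h in descending order: wireworms 2.43, ant pupae 1.12, beetle grubs 0.504, earthworms 0.361 kJ/s. The optimal diet is the largest prefix of this list for which every included type satisfies E_i/h_i > R on the types above it.
Rate on top 1: 0.701. ant pupae: 1.12 > 0.701 → include.
Rate on top 2: 0.957. beetle grubs: 0.504 < 0.957 → exclude; stop.
Optimal diet: wireworms, ant pupae — 2 of 4 types.

2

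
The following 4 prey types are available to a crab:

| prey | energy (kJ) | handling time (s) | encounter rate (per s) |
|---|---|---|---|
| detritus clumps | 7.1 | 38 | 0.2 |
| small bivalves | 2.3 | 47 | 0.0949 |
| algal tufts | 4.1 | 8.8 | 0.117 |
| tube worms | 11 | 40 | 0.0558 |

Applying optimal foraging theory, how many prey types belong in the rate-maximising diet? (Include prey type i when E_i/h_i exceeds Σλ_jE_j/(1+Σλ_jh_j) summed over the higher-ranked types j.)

E/h in descending order: algal tufts 0.466, tube worms 0.275, detritus clumps 0.187, small bivalves 0.0489 kJ/s. The optimal diet is the largest prefix of this list for which every included type satisfies E_i/h_i > R on the types above it.
Rate on top 1: 0.2364. tube worms: 0.275 > 0.2364 → include.
Rate on top 2: 0.2566. detritus clumps: 0.187 < 0.2566 → exclude; stop.
Optimal diet: algal tufts, tube worms — 2 of 4 types.

2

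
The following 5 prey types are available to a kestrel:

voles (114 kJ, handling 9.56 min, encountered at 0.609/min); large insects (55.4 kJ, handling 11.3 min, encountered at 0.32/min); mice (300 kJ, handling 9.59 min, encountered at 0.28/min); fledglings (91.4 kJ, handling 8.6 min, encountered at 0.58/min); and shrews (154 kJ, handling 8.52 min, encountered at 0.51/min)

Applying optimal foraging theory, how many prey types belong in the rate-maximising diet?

E/h in descending order: mice 31.3, shrews 18.1, voles 11.9, fledglings 10.6, large insects 4.9 kJ/min. The optimal diet is the largest prefix of this list for which every included type satisfies E_i/h_i > R on the types above it.
Rate on top 1: 22.79. shrews: 18.1 < 22.79 → exclude; stop.
Optimal diet: mice — 1 of 5 types.

1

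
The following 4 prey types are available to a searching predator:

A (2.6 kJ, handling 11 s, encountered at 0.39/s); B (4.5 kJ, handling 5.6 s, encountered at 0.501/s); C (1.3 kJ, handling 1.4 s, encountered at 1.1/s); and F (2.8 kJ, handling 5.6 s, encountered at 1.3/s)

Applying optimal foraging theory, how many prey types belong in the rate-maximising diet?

2

Rank by E/h (kJ/s): C 0.929, B 0.804, F 0.5, A 0.236. Include each in turn until the next type's E/h falls below the running intake rate.
Rate on top 1: 0.563. B: 0.804 > 0.563 → include.
Rate on top 2: 0.6893. F: 0.5 < 0.6893 → exclude; stop.
Optimal diet: C, B — 2 of 4 types.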